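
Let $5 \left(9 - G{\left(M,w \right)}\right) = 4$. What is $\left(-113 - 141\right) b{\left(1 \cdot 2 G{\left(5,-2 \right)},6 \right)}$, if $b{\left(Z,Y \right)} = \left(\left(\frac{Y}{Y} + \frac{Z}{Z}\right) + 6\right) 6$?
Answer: $-12192$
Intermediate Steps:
$G{\left(M,w \right)} = \frac{41}{5}$ ($G{\left(M,w \right)} = 9 - \frac{4}{5} = \frac{41}{5}$)
$b{\left(Z,Y \right)} = 48$ ($b{\left(Z,Y \right)} = \left(\left(1 + 1\right) + 6\right) 6 = \left(2 + 6\right) 6 = 8 \cdot 6 = 48$)
$\left(-113 - 141\right) b{\left(1 \cdot 2 G{\left(5,-2 \right)},6 \right)} = \left(-113 - 141\right) 48 = \left(-254\right) 48 = -12192$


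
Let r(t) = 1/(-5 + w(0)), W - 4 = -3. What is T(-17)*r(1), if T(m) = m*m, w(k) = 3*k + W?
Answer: -289/4 ≈ -72.250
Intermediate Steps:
W = 1 (W = 4 - 3 = 1)
w(k) = 1 + 3*k (w(k) = 3*k + 1 = 1 + 3*k)
r(t) = -1/4 (r(t) = 1/(-5 + (1 + 3*0)) = 1/(-5 + (1 + 0)) = 1/(-5 + 1) = 1/(-4) = -1/4)
T(m) = m**2
T(-17)*r(1) = (-17)**2*(-1/4) = 289*(-1/4) = -289/4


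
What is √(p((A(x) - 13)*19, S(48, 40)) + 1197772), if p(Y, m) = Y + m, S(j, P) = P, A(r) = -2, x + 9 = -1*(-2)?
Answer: √1197527 ≈ 1094.3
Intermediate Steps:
x = -7 (x = -9 - 1*(-2) = -9 + 2 = -7)
√(p((A(x) - 13)*19, S(48, 40)) + 1197772) = √(((-2 - 13)*19 + 40) + 1197772) = √((-15*19 + 40) + 1197772) = √((-285 + 40) + 1197772) = √(-245 + 1197772) = √1197527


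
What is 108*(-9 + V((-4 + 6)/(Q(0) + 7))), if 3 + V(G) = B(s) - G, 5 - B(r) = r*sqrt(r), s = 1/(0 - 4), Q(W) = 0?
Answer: -5508/7 + 27*I/2 ≈ -786.86 + 13.5*I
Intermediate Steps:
s = -1/4 (s = 1/(-4) = -1/4 ≈ -0.25000)
B(r) = 5 - r**(3/2) (B(r) = 5 - r*sqrt(r) = 5 - r**(3/2))
V(G) = 2 - G + I/8 (V(G) = -3 + ((5 - (-1/4)**(3/2)) - G) = -3 + ((5 - (-1)*I/8) - G) = -3 + ((5 + I/8) - G) = -3 + (5 - G + I/8) = 2 - G + I/8)
108*(-9 + V((-4 + 6)/(Q(0) + 7))) = 108*(-9 + (2 - (-4 + 6)/(0 + 7) + I/8)) = 108*(-9 + (2 - 2/7 + I/8)) = 108*(-9 + (12/7 + I/8)) = 108*(-51/7 + I/8) = -5508/7 + 27*I/2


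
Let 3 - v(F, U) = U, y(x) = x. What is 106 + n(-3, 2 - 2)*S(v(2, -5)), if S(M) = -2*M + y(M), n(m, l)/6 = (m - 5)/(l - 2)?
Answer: -86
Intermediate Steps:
v(F, U) = 3 - U
n(m, l) = 6*(-5 + m)/(-2 + l) (n(m, l) = 6*((m - 5)/(l - 2)) = 6*((-5 + m)/(-2 + l)) = 6*(-5 + m)/(-2 + l))
S(M) = -M (S(M) = -2*M + M = -M)
106 + n(-3, 2 - 2)*S(v(2, -5)) = 106 + (6*(-5 - 3)/(-2 + (2 - 2)))*(-(3 - 1*(-5))) = 106 + (6*(-8)/(-2 + 0))*(-(3 + 5)) = 106 + (6*(-8)/(-2))*(-1*8) = 106 + (6*(-½)*(-8))*(-8) = 106 + 24*(-8) = 106 - 192 = -86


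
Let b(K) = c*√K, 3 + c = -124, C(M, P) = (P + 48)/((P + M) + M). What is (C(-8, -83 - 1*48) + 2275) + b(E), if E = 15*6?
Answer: 334508/147 - 381*√10 ≈ 1070.7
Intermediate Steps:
E = 90
C(M, P) = (48 + P)/(P + 2*M) (C(M, P) = (48 + P)/((M + P) + M) = (48 + P)/(P + 2*M))
c = -127 (c = -3 - 124 = -127)
b(K) = -127*√K
(C(-8, -83 - 1*48) + 2275) + b(E) = ((48 + (-83 - 1*48))/((-83 - 1*48) + 2*(-8)) + 2275) - 381*√10 = ((48 + (-83 - 48))/((-83 - 48) - 16) + 2275) - 381*√10 = ((48 - 131)/(-131 - 16) + 2275) - 381*√10 = (-83/(-147) + 2275) - 381*√10 = (-1/147*(-83) + 2275) - 381*√10 = (83/147 + 2275) - 381*√10 = 334508/147 - 381*√10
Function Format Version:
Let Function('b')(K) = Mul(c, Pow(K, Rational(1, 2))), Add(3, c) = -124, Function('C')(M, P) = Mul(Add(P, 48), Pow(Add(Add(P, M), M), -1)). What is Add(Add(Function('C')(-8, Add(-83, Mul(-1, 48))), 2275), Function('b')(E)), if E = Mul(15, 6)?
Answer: Add(Rational(334508, 147), Mul(-381, Pow(10, Rational(1, 2)))) ≈ 1070.7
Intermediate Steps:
E = 90
Function('C')(M, P) = Mul(Pow(Add(P, Mul(2, M)), -1), Add(48, P)) (Function('C')(M, P) = Mul(Add(48, P), Pow(Add(Add(M, P), M), -1)) = Mul(Add(48, P), Pow(Add(P, Mul(2, M)), -1)) = Mul(Pow(Add(P, Mul(2, M)), -1), Add(48, P)))
c = -127 (c = Add(-3, -124) = -127)
Function('b')(K) = Mul(-127, Pow(K, Rational(1, 2)))
Add(Add(Function('C')(-8, Add(-83, Mul(-1, 48))), 2275), Function('b')(E)) = Add(Add(Mul(Pow(Add(Add(-83, Mul(-1, 48)), Mul(2, -8)), -1), Add(48, Add(-83, Mul(-1, 48)))), 2275), Mul(-127, Pow(90, Rational(1, 2)))) = Add(Add(Mul(Pow(Add(Add(-83, -48), -16), -1), Add(48, Add(-83, -48))), 2275), Mul(-127, Mul(3, Pow(10, Rational(1, 2))))) = Add(Add(Mul(Pow(Add(-131, -16), -1), Add(48, -131)), 2275), Mul(-381, Pow(10, Rational(1, 2)))) = Add(Add(Mul(Pow(-147, -1), -83), 2275), Mul(-381, Pow(10, Rational(1, 2)))) = Add(Add(Mul(Rational(-1, 147), -83), 2275), Mul(-381, Pow(10, Rational(1, 2)))) = Add(Add(Rational(83, 147), 2275), Mul(-381, Pow(10, Rational(1, 2)))) = Add(Rational(334508, 147), Mul(-381, Pow(10, Rational(1, 2))))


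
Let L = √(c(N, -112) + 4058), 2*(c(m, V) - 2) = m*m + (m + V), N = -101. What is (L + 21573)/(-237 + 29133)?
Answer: 7191/9632 + √1006/9632 ≈ 0.74987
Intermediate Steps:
c(m, V) = 2 + V/2 + m/2 + m²/2 (c(m, V) = 2 + (m*m + (m + V))/2 = 2 + (m² + (V + m))/2 = 2 + (V + m + m²)/2 = 2 + (V/2 + m/2 + m²/2) = 2 + V/2 + m/2 + m²/2)
L = 3*√1006 (L = √((2 + (½)*(-112) + (½)*(-101) + (½)*(-101)²) + 4058) = √((2 - 56 - 101/2 + (½)*10201) + 4058) = √((2 - 56 - 101/2 + 10201/2) + 4058) = √(4996 + 4058) = √9054 = 3*√1006 ≈ 95.152)
(L + 21573)/(-237 + 29133) = (3*√1006 + 21573)/(-237 + 29133) = (21573 + 3*√1006)/28896 = (21573 + 3*√1006)*(1/28896) = 7191/9632 + √1006/9632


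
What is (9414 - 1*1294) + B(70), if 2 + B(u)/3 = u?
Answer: 8324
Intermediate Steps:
B(u) = -6 + 3*u
(9414 - 1*1294) + B(70) = (9414 - 1*1294) + (-6 + 3*70) = (9414 - 1294) + (-6 + 210) = 8120 + 204 = 8324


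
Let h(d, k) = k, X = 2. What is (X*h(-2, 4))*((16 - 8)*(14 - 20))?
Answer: -384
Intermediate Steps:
(X*h(-2, 4))*((16 - 8)*(14 - 20)) = (2*4)*((16 - 8)*(14 - 20)) = 8*(8*(-6)) = 8*(-48) = -384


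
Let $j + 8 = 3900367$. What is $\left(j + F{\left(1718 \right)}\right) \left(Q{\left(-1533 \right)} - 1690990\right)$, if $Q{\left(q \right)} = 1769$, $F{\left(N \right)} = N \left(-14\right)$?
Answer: $-6547939186847$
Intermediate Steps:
$F{\left(N \right)} = - 14 N$
$j = 3900359$ ($j = -8 + 3900367 = 3900359$)
$\left(j + F{\left(1718 \right)}\right) \left(Q{\left(-1533 \right)} - 1690990\right) = \left(3900359 - 24052\right) \left(1769 - 1690990\right) = \left(3900359 - 24052\right) \left(-1689221\right) = 3876307 \left(-1689221\right) = -6547939186847$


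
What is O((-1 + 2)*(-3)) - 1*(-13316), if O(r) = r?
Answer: 13313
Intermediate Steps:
O((-1 + 2)*(-3)) - 1*(-13316) = (-1 + 2)*(-3) - 1*(-13316) = 1*(-3) + 13316 = -3 + 13316 = 13313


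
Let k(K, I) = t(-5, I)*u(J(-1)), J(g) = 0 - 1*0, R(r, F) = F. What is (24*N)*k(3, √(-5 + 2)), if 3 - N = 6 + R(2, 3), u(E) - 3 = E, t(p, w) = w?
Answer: -432*I*√3 ≈ -748.25*I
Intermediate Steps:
J(g) = 0 (J(g) = 0 + 0 = 0)
u(E) = 3 + E
N = -6 (N = 3 - (6 + 3) = 3 - 1*9 = 3 - 9 = -6)
k(K, I) = 3*I (k(K, I) = I*(3 + 0) = I*3 = 3*I)
(24*N)*k(3, √(-5 + 2)) = (24*(-6))*(3*√(-5 + 2)) = -432*√(-3) = -432*I*√3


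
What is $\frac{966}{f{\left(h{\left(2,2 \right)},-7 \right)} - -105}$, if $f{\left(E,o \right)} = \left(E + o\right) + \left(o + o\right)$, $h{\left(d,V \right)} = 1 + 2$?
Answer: $\frac{322}{29} \approx 11.103$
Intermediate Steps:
$h{\left(d,V \right)} = 3$
$f{\left(E,o \right)} = E + 3 o$ ($f{\left(E,o \right)} = \left(E + o\right) + 2 o = E + 3 o$)
$\frac{966}{f{\left(h{\left(2,2 \right)},-7 \right)} - -105} = \frac{966}{\left(3 + 3 \left(-7\right)\right) - -105} = \frac{966}{\left(3 - 21\right) + \left(-85 + 190\right)} = \frac{966}{-18 + 105} = \frac{966}{87} = 966 \cdot \frac{1}{87} = \frac{322}{29}$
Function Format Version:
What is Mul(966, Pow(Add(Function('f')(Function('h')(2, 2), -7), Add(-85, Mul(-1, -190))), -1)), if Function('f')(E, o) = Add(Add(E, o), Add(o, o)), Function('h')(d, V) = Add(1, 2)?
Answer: Rational(322, 29) ≈ 11.103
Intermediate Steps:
Function('h')(d, V) = 3
Function('f')(E, o) = Add(E, Mul(3, o)) (Function('f')(E, o) = Add(Add(E, o), Mul(2, o)) = Add(E, Mul(3, o)))
Mul(966, Pow(Add(Function('f')(Function('h')(2, 2), -7), Add(-85, Mul(-1, -190))), -1)) = Mul(966, Pow(Add(Add(3, Mul(3, -7)), Add(-85, Mul(-1, -190))), -1)) = Mul(966, Pow(Add(Add(3, -21), Add(-85, 190)), -1)) = Mul(966, Pow(Add(-18, 105), -1)) = Mul(966, Pow(87, -1)) = Mul(966, Rational(1, 87)) = Rational(322, 29)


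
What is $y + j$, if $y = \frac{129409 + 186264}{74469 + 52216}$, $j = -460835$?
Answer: $- \frac{58380566302}{126685} \approx -4.6083 \cdot 10^{5}$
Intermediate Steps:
$y = \frac{315673}{126685} \approx 2.4918$
$y + j = \frac{315673}{126685} - 460835 = - \frac{58380566302}{126685}$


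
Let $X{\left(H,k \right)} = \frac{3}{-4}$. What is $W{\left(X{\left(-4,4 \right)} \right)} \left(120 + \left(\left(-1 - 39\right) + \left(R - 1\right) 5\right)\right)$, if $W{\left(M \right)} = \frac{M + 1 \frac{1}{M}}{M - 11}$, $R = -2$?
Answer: $\frac{1625}{141} \approx 11.525$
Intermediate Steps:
$X{\left(H,k \right)} = - \frac{3}{4}$ ($X{\left(H,k \right)} = 3 \left(- \frac{1}{4}\right) = - \frac{3}{4}$)
$W{\left(M \right)} = \frac{M + \frac{1}{M}}{-11 + M}$
$W{\left(X{\left(-4,4 \right)} \right)} \left(120 + \left(\left(-1 - 39\right) + \left(R - 1\right) 5\right)\right) = \frac{1 + \left(- \frac{3}{4}\right)^{2}}{\left(- \frac{3}{4}\right) \left(-11 - \frac{3}{4}\right)} \left(120 + \left(\left(-1 - 39\right) + \left(-2 - 1\right) 5\right)\right) = - \frac{4 \left(1 + \frac{9}{16}\right)}{3 \left(- \frac{47}{4}\right)} \left(120 - 55\right) = \left(- \frac{4}{3}\right) \left(- \frac{4}{47}\right) \frac{25}{16} \left(120 - 55\right) = \frac{25 \left(120 - 55\right)}{141} = \frac{25}{141} \cdot 65 = \frac{1625}{141}$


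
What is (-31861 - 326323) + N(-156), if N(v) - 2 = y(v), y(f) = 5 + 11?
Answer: -358166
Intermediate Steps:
y(f) = 16
N(v) = 18 (N(v) = 2 + 16 = 18)
(-31861 - 326323) + N(-156) = (-31861 - 326323) + 18 = -358184 + 18 = -358166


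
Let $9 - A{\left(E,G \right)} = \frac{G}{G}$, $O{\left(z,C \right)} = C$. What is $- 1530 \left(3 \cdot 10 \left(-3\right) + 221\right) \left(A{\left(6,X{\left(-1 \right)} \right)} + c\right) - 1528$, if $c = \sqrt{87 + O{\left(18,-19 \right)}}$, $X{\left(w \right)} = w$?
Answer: $-1604968 - 400860 \sqrt{17} \approx -3.2578 \cdot 10^{6}$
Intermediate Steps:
$A{\left(E,G \right)} = 8$ ($A{\left(E,G \right)} = 9 - \frac{G}{G} = 9 - 1 = 8$)
$c = 2 \sqrt{17}$ ($c = \sqrt{87 - 19} = \sqrt{68} = 2 \sqrt{17} \approx 8.2462$)
$- 1530 \left(3 \cdot 10 \left(-3\right) + 221\right) \left(A{\left(6,X{\left(-1 \right)} \right)} + c\right) - 1528 = - 1530 \left(3 \cdot 10 \left(-3\right) + 221\right) \left(8 + 2 \sqrt{17}\right) - 1528 = - 1530 \left(30 \left(-3\right) + 221\right) \left(8 + 2 \sqrt{17}\right) - 1528 = - 1530 \left(-90 + 221\right) \left(8 + 2 \sqrt{17}\right) - 1528 = - 1530 \cdot 131 \left(8 + 2 \sqrt{17}\right) - 1528 = - 1530 \left(1048 + 262 \sqrt{17}\right) - 1528 = \left(-1603440 - 400860 \sqrt{17}\right) - 1528 = -1604968 - 400860 \sqrt{17}$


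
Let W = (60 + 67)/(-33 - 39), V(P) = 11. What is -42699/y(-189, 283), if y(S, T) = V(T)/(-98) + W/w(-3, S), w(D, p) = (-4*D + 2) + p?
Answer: 3766051800/9011 ≈ 4.1794e+5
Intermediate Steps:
W = -127/72 (W = 127/(-72) = 127*(-1/72) = -127/72 ≈ -1.7639)
w(D, p) = 2 + p - 4*D (w(D, p) = (2 - 4*D) + p = 2 + p - 4*D)
y(S, T) = -11/98 - 127/(72*(14 + S)) (y(S, T) = 11/(-98) - 127/(72*(2 + S - 4*(-3))) = 11*(-1/98) - 127/(72*(2 + S + 12)) = -11/98 - 127/(72*(14 + S)))
-42699/y(-189, 283) = -42699*3528*(14 - 189)/(-11767 - 396*(-189)) = -42699*(-617400/(-11767 + 74844)) = -42699/((1/3528)*(-1/175)*63077) = -42699/(-9011/88200) = -42699*(-88200/9011) = 3766051800/9011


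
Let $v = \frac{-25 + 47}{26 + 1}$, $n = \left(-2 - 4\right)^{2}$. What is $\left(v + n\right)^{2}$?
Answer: $\frac{988036}{729} \approx 1355.3$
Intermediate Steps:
$n = 36$ ($n = \left(-6\right)^{2} = 36$)
$v = \frac{22}{27} \approx 0.81481$
$\left(v + n\right)^{2} = \left(\frac{22}{27} + 36\right)^{2} = \left(\frac{994}{27}\right)^{2} = \frac{988036}{729}$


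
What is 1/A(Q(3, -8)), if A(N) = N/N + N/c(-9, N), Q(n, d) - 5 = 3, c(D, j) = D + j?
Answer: -⅐ ≈ -0.14286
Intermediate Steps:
Q(n, d) = 8 (Q(n, d) = 5 + 3 = 8)
A(N) = 1 + N/(-9 + N) (A(N) = N/N + N/(-9 + N) = 1 + N/(-9 + N))
1/A(Q(3, -8)) = 1/((-9 + 2*8)/(-9 + 8)) = 1/((-9 + 16)/(-1)) = 1/(-1*7) = 1/(-7) = -⅐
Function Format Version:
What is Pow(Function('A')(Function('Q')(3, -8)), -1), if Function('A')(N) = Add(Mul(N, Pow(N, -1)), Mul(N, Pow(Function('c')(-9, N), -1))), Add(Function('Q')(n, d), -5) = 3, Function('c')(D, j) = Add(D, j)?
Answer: Rational(-1, 7) ≈ -0.14286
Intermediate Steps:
Function('Q')(n, d) = 8 (Function('Q')(n, d) = Add(5, 3) = 8)
Function('A')(N) = Add(1, Mul(N, Pow(Add(-9, N), -1))) (Function('A')(N) = Add(Mul(N, Pow(N, -1)), Mul(N, Pow(Add(-9, N), -1))) = Add(1, Mul(N, Pow(Add(-9, N), -1))))
Pow(Function('A')(Function('Q')(3, -8)), -1) = Pow(Mul(Pow(Add(-9, 8), -1), Add(-9, Mul(2, 8))), -1) = Pow(Mul(Pow(-1, -1), Add(-9, 16)), -1) = Pow(Mul(-1, 7), -1) = Pow(-7, -1) = Rational(-1, 7)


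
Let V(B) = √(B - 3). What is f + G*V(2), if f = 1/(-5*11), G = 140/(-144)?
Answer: -1/55 - 35*I/36 ≈ -0.018182 - 0.97222*I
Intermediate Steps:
V(B) = √(-3 + B)
G = -35/36 (G = 140*(-1/144) = -35/36 ≈ -0.97222)
f = -1/55 (f = 1/(-55) = -1/55 ≈ -0.018182)
f + G*V(2) = -1/55 - 35*√(-3 + 2)/36 = -1/55 - 35*I/36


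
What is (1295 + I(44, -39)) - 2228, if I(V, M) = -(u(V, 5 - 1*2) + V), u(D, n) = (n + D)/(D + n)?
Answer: -978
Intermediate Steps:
u(D, n) = 1 (u(D, n) = (D + n)/(D + n) = 1)
I(V, M) = -1 - V (I(V, M) = -(1 + V) = -1 - V)
(1295 + I(44, -39)) - 2228 = (1295 + (-1 - 1*44)) - 2228 = (1295 + (-1 - 44)) - 2228 = (1295 - 45) - 2228 = 1250 - 2228 = -978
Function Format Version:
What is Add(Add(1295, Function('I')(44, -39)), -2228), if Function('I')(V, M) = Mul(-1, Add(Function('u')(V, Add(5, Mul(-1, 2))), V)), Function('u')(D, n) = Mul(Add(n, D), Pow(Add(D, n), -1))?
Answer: -978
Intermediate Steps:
Function('u')(D, n) = 1 (Function('u')(D, n) = Mul(Add(D, n), Pow(Add(D, n), -1)) = 1)
Function('I')(V, M) = Add(-1, Mul(-1, V)) (Function('I')(V, M) = Mul(-1, Add(1, V)) = Add(-1, Mul(-1, V)))
Add(Add(1295, Function('I')(44, -39)), -2228) = Add(Add(1295, Add(-1, Mul(-1, 44))), -2228) = Add(Add(1295, Add(-1, -44)), -2228) = Add(Add(1295, -45), -2228) = Add(1250, -2228) = -978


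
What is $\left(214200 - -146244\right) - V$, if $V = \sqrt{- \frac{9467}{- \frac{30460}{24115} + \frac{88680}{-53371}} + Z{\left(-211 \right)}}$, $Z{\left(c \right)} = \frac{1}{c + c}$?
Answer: $360444 - \frac{\sqrt{7269263234722406508195}}{1498577282} \approx 3.6039 \cdot 10^{5}$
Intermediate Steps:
$Z{\left(c \right)} = \frac{1}{2 c}$
$V = \frac{\sqrt{7269263234722406508195}}{1498577282}$ ($V = \sqrt{- \frac{9467}{- \frac{30460}{24115} + \frac{88680}{-53371}} + \frac{1}{2 \left(-211\right)}} = \sqrt{- \frac{9467}{\left(-30460\right) \frac{1}{24115} + 88680 \left(- \frac{1}{53371}\right)} + \frac{1}{2} \left(- \frac{1}{211}\right)} = \sqrt{- \frac{9467}{- \frac{6092}{4823} - \frac{88680}{53371}} - \frac{1}{422}} = \sqrt{- \frac{9467}{- \frac{14204524}{4856761}} - \frac{1}{422}} = \sqrt{\left(-9467\right) \left(- \frac{4856761}{14204524}\right) - \frac{1}{422}} = \sqrt{\frac{45978956387}{14204524} - \frac{1}{422}} = \sqrt{\frac{9701552695395}{2997154564}} = \frac{\sqrt{7269263234722406508195}}{1498577282} \approx 56.894$)
$\left(214200 - -146244\right) - V = \left(214200 - -146244\right) - \frac{\sqrt{7269263234722406508195}}{1498577282} = \left(214200 + 146244\right) - \frac{\sqrt{7269263234722406508195}}{1498577282} = 360444 - \frac{\sqrt{7269263234722406508195}}{1498577282}$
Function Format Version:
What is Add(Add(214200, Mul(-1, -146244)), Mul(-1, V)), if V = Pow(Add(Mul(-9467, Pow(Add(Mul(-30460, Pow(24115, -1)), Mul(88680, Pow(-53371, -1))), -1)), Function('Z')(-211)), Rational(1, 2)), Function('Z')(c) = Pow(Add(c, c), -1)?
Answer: Add(360444, Mul(Rational(-1, 1498577282), Pow(7269263234722406508195, Rational(1, 2)))) ≈ 3.6039e+5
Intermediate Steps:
Function('Z')(c) = Mul(Rational(1, 2), Pow(c, -1)) (Function('Z')(c) = Pow(Mul(2, c), -1) = Mul(Rational(1, 2), Pow(c, -1)))
V = Mul(Rational(1, 1498577282), Pow(7269263234722406508195, Rational(1, 2))) (V = Pow(Add(Mul(-9467, Pow(Add(Mul(-30460, Pow(24115, -1)), Mul(88680, Pow(-53371, -1))), -1)), Mul(Rational(1, 2), Pow(-211, -1))), Rational(1, 2)) = Pow(Add(Mul(-9467, Pow(Add(Mul(-30460, Rational(1, 24115)), Mul(88680, Rational(-1, 53371))), -1)), Mul(Rational(1, 2), Rational(-1, 211))), Rational(1, 2)) = Pow(Add(Mul(-9467, Pow(Add(Rational(-6092, 4823), Rational(-88680, 53371)), -1)), Rational(-1, 422)), Rational(1, 2)) = Pow(Add(Mul(-9467, Pow(Rational(-14204524, 4856761), -1)), Rational(-1, 422)), Rational(1, 2)) = Pow(Add(Mul(-9467, Rational(-4856761, 14204524)), Rational(-1, 422)), Rational(1, 2)) = Pow(Add(Rational(45978956387, 14204524), Rational(-1, 422)), Rational(1, 2)) = Pow(Rational(9701552695395, 2997154564), Rational(1, 2)) = Mul(Rational(1, 1498577282), Pow(7269263234722406508195, Rational(1, 2))) ≈ 56.894)
Add(Add(214200, Mul(-1, -146244)), Mul(-1, V)) = Add(Add(214200, Mul(-1, -146244)), Mul(-1, Mul(Rational(1, 1498577282), Pow(7269263234722406508195, Rational(1, 2))))) = Add(Add(214200, 146244), Mul(Rational(-1, 1498577282), Pow(7269263234722406508195, Rational(1, 2)))) = Add(360444, Mul(Rational(-1, 1498577282), Pow(7269263234722406508195, Rational(1, 2))))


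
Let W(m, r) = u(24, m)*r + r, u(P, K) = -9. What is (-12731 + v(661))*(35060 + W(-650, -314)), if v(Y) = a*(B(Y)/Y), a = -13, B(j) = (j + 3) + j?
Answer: -316822733952/661 ≈ -4.7931e+8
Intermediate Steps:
B(j) = 3 + 2*j (B(j) = (3 + j) + j = 3 + 2*j)
W(m, r) = -8*r (W(m, r) = -9*r + r = -8*r)
v(Y) = -13*(3 + 2*Y)/Y
(-12731 + v(661))*(35060 + W(-650, -314)) = (-12731 + (-26 - 39/661))*(35060 - 8*(-314)) = (-12731 + (-26 - 39*1/661))*(35060 + 2512) = (-12731 + (-26 - 39/661))*37572 = (-12731 - 17225/661)*37572 = -8432416/661*37572 = -316822733952/661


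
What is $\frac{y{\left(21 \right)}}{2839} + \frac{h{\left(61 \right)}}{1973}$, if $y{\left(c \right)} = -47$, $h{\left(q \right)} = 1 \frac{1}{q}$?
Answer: $- \frac{5653752}{341682167} \approx -0.016547$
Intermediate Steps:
$h{\left(q \right)} = \frac{1}{q}$
$\frac{y{\left(21 \right)}}{2839} + \frac{h{\left(61 \right)}}{1973} = - \frac{47}{2839} + \frac{1}{61 \cdot 1973} = \left(-47\right) \frac{1}{2839} + \frac{1}{61} \cdot \frac{1}{1973} = - \frac{47}{2839} + \frac{1}{120353} = - \frac{5653752}{341682167}$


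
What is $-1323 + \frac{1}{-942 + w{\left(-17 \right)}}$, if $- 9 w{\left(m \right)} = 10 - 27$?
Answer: $- \frac{11193912}{8461} \approx -1323.0$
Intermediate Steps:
$w{\left(m \right)} = \frac{17}{9}$ ($w{\left(m \right)} = - \frac{10 - 27}{9} = \left(- \frac{1}{9}\right) \left(-17\right) = \frac{17}{9}$)
$-1323 + \frac{1}{-942 + w{\left(-17 \right)}} = -1323 + \frac{1}{-942 + \frac{17}{9}} = -1323 + \frac{1}{- \frac{8461}{9}} = -1323 - \frac{9}{8461} = - \frac{11193912}{8461}$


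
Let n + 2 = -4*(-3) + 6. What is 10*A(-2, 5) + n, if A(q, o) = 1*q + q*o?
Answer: -104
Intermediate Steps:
A(q, o) = q + o*q
n = 16 (n = -2 + (-4*(-3) + 6) = -2 + (12 + 6) = -2 + 18 = 16)
10*A(-2, 5) + n = 10*(-2*(1 + 5)) + 16 = 10*(-2*6) + 16 = 10*(-12) + 16 = -120 + 16 = -104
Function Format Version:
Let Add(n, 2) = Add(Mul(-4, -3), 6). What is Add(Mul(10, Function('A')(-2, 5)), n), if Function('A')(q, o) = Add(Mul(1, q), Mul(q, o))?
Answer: -104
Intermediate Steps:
Function('A')(q, o) = Add(q, Mul(o, q))
n = 16 (n = Add(-2, Add(Mul(-4, -3), 6)) = Add(-2, Add(12, 6)) = Add(-2, 18) = 16)
Add(Mul(10, Function('A')(-2, 5)), n) = Add(Mul(10, Mul(-2, Add(1, 5))), 16) = Add(Mul(10, Mul(-2, 6)), 16) = Add(Mul(10, -12), 16) = Add(-120, 16) = -104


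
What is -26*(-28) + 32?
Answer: 760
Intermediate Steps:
-26*(-28) + 32 = 728 + 32 = 760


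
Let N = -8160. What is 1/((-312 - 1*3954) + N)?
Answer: -1/12426 ≈ -8.0476e-5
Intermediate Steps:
1/((-312 - 1*3954) + N) = 1/((-312 - 1*3954) - 8160) = 1/((-312 - 3954) - 8160) = 1/(-4266 - 8160) = 1/(-12426) = -1/12426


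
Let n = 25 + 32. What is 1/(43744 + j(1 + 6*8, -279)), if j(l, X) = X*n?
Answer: 1/27841 ≈ 3.5918e-5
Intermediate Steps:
n = 57
j(l, X) = 57*X (j(l, X) = X*57 = 57*X)
1/(43744 + j(1 + 6*8, -279)) = 1/(43744 + 57*(-279)) = 1/(43744 - 15903) = 1/27841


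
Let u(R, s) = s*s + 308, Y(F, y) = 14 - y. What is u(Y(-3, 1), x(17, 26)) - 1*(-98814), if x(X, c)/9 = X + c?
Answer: 248891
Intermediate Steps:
x(X, c) = 9*X + 9*c (x(X, c) = 9*(X + c) = 9*X + 9*c)
u(R, s) = 308 + s² (u(R, s) = s² + 308 = 308 + s²)
u(Y(-3, 1), x(17, 26)) - 1*(-98814) = (308 + (9*17 + 9*26)²) - 1*(-98814) = (308 + (153 + 234)²) + 98814 = (308 + 387²) + 98814 = (308 + 149769) + 98814 = 150077 + 98814 = 248891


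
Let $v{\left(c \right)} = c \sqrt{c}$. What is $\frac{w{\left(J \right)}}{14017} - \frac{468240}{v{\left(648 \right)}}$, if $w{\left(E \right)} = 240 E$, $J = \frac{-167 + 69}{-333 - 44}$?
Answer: $\frac{23520}{5284409} - \frac{9755 \sqrt{2}}{486} \approx -28.382$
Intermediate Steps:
$J = \frac{98}{377}$ ($J = - \frac{98}{-377} = \left(-98\right) \left(- \frac{1}{377}\right) = \frac{98}{377} \approx 0.25995$)
$v{\left(c \right)} = c^{\frac{3}{2}}$
$\frac{w{\left(J \right)}}{14017} - \frac{468240}{v{\left(648 \right)}} = \frac{240 \cdot \frac{98}{377}}{14017} - \frac{468240}{648^{\frac{3}{2}}} = \frac{23520}{377} \cdot \frac{1}{14017} - \frac{468240}{11664 \sqrt{2}} = \frac{23520}{5284409} - 468240 \frac{\sqrt{2}}{23328} = \frac{23520}{5284409} - \frac{9755 \sqrt{2}}{486}$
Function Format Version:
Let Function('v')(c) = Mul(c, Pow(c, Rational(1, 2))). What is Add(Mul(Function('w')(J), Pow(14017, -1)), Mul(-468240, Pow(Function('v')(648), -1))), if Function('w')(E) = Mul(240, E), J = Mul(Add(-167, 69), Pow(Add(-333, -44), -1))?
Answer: Add(Rational(23520, 5284409), Mul(Rational(-9755, 486), Pow(2, Rational(1, 2)))) ≈ -28.382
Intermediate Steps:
J = Rational(98, 377) (J = Mul(-98, Pow(-377, -1)) = Mul(-98, Rational(-1, 377)) = Rational(98, 377) ≈ 0.25995)
Function('v')(c) = Pow(c, Rational(3, 2))
Add(Mul(Function('w')(J), Pow(14017, -1)), Mul(-468240, Pow(Function('v')(648), -1))) = Add(Mul(Mul(240, Rational(98, 377)), Pow(14017, -1)), Mul(-468240, Pow(Pow(648, Rational(3, 2)), -1))) = Add(Mul(Rational(23520, 377), Rational(1, 14017)), Mul(-468240, Pow(Mul(11664, Pow(2, Rational(1, 2))), -1))) = Add(Rational(23520, 5284409), Mul(-468240, Mul(Rational(1, 23328), Pow(2, Rational(1, 2))))) = Add(Rational(23520, 5284409), Mul(Rational(-9755, 486), Pow(2, Rational(1, 2))))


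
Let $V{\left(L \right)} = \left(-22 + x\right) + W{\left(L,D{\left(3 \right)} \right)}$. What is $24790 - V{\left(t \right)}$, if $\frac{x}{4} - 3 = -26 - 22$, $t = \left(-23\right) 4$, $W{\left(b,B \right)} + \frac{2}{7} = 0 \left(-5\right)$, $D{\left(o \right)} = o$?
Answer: $\frac{174946}{7} \approx 24992.0$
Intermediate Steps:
$W{\left(b,B \right)} = - \frac{2}{7}$ ($W{\left(b,B \right)} = - \frac{2}{7} + 0 \left(-5\right) = - \frac{2}{7} + 0 = - \frac{2}{7}$)
$t = -92$
$x = -180$ ($x = 12 + 4 \left(-26 - 22\right) = 12 + 4 \left(-48\right) = 12 - 192 = -180$)
$V{\left(L \right)} = - \frac{1416}{7}$ ($V{\left(L \right)} = \left(-22 - 180\right) - \frac{2}{7} = -202 - \frac{2}{7} = - \frac{1416}{7}$)
$24790 - V{\left(t \right)} = 24790 - - \frac{1416}{7} = 24790 + \frac{1416}{7} = \frac{174946}{7}$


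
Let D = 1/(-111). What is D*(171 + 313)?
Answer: -484/111 ≈ -4.3604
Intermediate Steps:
D = -1/111 ≈ -0.0090090
D*(171 + 313) = -(171 + 313)/111 = -1/111*484 = -484/111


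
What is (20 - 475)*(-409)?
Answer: 186095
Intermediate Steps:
(20 - 475)*(-409) = -455*(-409) = 186095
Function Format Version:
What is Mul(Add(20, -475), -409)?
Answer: 186095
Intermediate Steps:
Mul(Add(20, -475), -409) = Mul(-455, -409) = 186095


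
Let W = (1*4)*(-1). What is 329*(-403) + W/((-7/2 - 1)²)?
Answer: -10739563/81 ≈ -1.3259e+5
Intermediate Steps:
W = -4 (W = 4*(-1) = -4)
329*(-403) + W/((-7/2 - 1)²) = 329*(-403) - 4/(-7/2 - 1)² = -132587 - 4/(-7*½ - 1)² = -132587 - 4/(-7/2 - 1)² = -132587 - 4/((-9/2)²) = -132587 - 4/81/4 = -132587 - 4*4/81 = -132587 - 16/81 = -10739563/81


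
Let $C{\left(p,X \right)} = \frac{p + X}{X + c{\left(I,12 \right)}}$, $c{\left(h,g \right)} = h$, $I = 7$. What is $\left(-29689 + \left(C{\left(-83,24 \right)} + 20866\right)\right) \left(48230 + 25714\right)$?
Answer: $- \frac{20229007968}{31} \approx -6.5255 \cdot 10^{8}$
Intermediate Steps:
$C{\left(p,X \right)} = \frac{X + p}{7 + X}$ ($C{\left(p,X \right)} = \frac{p + X}{X + 7} = \frac{X + p}{7 + X}$)
$\left(-29689 + \left(C{\left(-83,24 \right)} + 20866\right)\right) \left(48230 + 25714\right) = \left(-29689 + \left(\frac{24 - 83}{7 + 24} + 20866\right)\right) \left(48230 + 25714\right) = \left(-29689 + \left(\frac{1}{31} \left(-59\right) + 20866\right)\right) 73944 = \left(-29689 + \left(- \frac{59}{31} + 20866\right)\right) 73944 = \left(-29689 + \frac{646787}{31}\right) 73944 = \left(- \frac{273572}{31}\right) 73944 = - \frac{20229007968}{31}$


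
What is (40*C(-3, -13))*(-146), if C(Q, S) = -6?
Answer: 35040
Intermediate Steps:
(40*C(-3, -13))*(-146) = (40*(-6))*(-146) = -240*(-146) = 35040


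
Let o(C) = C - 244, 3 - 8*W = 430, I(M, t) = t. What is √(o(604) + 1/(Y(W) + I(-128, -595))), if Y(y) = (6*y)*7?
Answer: 2*√11587885463/11347 ≈ 18.974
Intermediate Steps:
W = -427/8 (W = 3/8 - ⅛*430 = 3/8 - 215/4 = -427/8 ≈ -53.375)
o(C) = -244 + C
Y(y) = 42*y
√(o(604) + 1/(Y(W) + I(-128, -595))) = √((-244 + 604) + 1/(42*(-427/8) - 595)) = √(360 + 1/(-8967/4 - 595)) = √(360 + 1/(-11347/4)) = √(360 - 4/11347) = √(4084916/11347) = 2*√11587885463/11347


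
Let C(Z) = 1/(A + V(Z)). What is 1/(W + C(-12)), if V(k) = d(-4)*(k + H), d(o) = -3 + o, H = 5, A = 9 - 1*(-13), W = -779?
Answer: -71/55308 ≈ -0.0012837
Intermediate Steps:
A = 22 (A = 9 + 13 = 22)
V(k) = -35 - 7*k (V(k) = (-3 - 4)*(k + 5) = -7*(5 + k) = -35 - 7*k)
C(Z) = 1/(-13 - 7*Z) (C(Z) = 1/(22 + (-35 - 7*Z)) = 1/(-13 - 7*Z))
1/(W + C(-12)) = 1/(-779 - 1/(13 + 7*(-12))) = 1/(-779 - 1/(13 - 84)) = 1/(-779 - 1/(-71)) = 1/(-779 - 1*(-1/71)) = 1/(-779 + 1/71) = 1/(-55308/71) = -71/55308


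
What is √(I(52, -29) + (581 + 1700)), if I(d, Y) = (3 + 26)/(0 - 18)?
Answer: √82058/6 ≈ 47.743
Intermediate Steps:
I(d, Y) = -29/18 (I(d, Y) = 29/(-18) = 29*(-1/18) = -29/18)
√(I(52, -29) + (581 + 1700)) = √(-29/18 + (581 + 1700)) = √(-29/18 + 2281) = √(41029/18) = √82058/6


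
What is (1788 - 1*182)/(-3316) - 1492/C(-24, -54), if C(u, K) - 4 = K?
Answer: 1216793/41450 ≈ 29.356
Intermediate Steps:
C(u, K) = 4 + K
(1788 - 1*182)/(-3316) - 1492/C(-24, -54) = (1788 - 1*182)/(-3316) - 1492/(4 - 54) = (1788 - 182)*(-1/3316) - 1492/(-50) = 1606*(-1/3316) - 1492*(-1/50) = -803/1658 + 746/25 = 1216793/41450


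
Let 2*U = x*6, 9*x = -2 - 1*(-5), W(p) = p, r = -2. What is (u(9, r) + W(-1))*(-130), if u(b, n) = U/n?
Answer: 195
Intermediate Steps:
x = 1/3 (x = (-2 - 1*(-5))/9 = (-2 + 5)/9 = (1/9)*3 = 1/3 ≈ 0.33333)
U = 1 (U = ((1/3)*6)/2 = (1/2)*2 = 1)
u(b, n) = 1/n
(u(9, r) + W(-1))*(-130) = (1/(-2) - 1)*(-130) = (-1/2 - 1)*(-130) = -3/2*(-130) = 195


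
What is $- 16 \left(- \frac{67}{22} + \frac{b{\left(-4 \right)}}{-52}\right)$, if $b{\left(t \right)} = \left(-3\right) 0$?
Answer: $\frac{536}{11} \approx 48.727$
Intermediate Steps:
$b{\left(t \right)} = 0$
$- 16 \left(- \frac{67}{22} + \frac{b{\left(-4 \right)}}{-52}\right) = - 16 \left(- \frac{67}{22} + \frac{0}{-52}\right) = - 16 \left(\left(-67\right) \frac{1}{22} + 0 \left(- \frac{1}{52}\right)\right) = - 16 \left(- \frac{67}{22} + 0\right) = \left(-16\right) \left(- \frac{67}{22}\right) = \frac{536}{11}$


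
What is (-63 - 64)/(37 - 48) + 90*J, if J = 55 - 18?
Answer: 36757/11 ≈ 3341.5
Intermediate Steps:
J = 37
(-63 - 64)/(37 - 48) + 90*J = (-63 - 64)/(37 - 48) + 90*37 = -127/(-11) + 3330 = -127*(-1/11) + 3330 = 127/11 + 3330 = 36757/11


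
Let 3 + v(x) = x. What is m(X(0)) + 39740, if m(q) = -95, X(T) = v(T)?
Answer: 39645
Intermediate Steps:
v(x) = -3 + x
X(T) = -3 + T
m(X(0)) + 39740 = -95 + 39740 = 39645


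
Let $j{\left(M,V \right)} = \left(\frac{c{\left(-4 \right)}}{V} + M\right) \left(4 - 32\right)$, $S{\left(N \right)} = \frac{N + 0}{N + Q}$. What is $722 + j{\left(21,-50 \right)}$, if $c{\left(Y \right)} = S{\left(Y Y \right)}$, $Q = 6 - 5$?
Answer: $\frac{57174}{425} \approx 134.53$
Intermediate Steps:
$Q = 1$
$S{\left(N \right)} = \frac{N}{1 + N}$ ($S{\left(N \right)} = \frac{N + 0}{N + 1} = \frac{N}{1 + N}$)
$c{\left(Y \right)} = \frac{Y^{2}}{1 + Y^{2}}$ ($c{\left(Y \right)} = \frac{Y Y}{1 + Y Y} = \frac{Y^{2}}{1 + Y^{2}}$)
$j{\left(M,V \right)} = - 28 M - \frac{448}{17 V}$ ($j{\left(M,V \right)} = \left(\frac{\left(-4\right)^{2} \frac{1}{1 + \left(-4\right)^{2}}}{V} + M\right) \left(4 - 32\right) = \left(\frac{16 \frac{1}{1 + 16}}{V} + M\right) \left(-28\right) = \left(\frac{16 \cdot \frac{1}{17}}{V} + M\right) \left(-28\right) = \left(\frac{16}{17 V} + M\right) \left(-28\right) = \left(M + \frac{16}{17 V}\right) \left(-28\right) = - 28 M - \frac{448}{17 V}$)
$722 + j{\left(21,-50 \right)} = 722 - \left(588 + \frac{448}{17 \left(-50\right)}\right) = 722 - \frac{249676}{425} = \frac{57174}{425}$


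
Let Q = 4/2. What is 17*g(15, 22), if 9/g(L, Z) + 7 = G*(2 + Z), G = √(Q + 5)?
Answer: 153/569 + 3672*√7/3983 ≈ 2.7081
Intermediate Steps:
Q = 2 (Q = 4*(½) = 2)
G = √7 (G = √(2 + 5) = √7 ≈ 2.6458)
g(L, Z) = 9/(-7 + √7*(2 + Z))
17*g(15, 22) = 17*(9/(-7 + 2*√7 + 22*√7)) = 17*(9/(-7 + 24*√7)) = 153/(-7 + 24*√7)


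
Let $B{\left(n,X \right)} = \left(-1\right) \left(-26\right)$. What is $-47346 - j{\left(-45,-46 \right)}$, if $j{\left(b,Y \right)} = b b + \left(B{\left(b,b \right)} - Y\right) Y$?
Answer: $-46059$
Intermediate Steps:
$B{\left(n,X \right)} = 26$
$j{\left(b,Y \right)} = b^{2} + Y \left(26 - Y\right)$ ($j{\left(b,Y \right)} = b b + \left(26 - Y\right) Y = b^{2} + Y \left(26 - Y\right)$)
$-47346 - j{\left(-45,-46 \right)} = -47346 - \left(\left(-45\right)^{2} - \left(-46\right)^{2} + 26 \left(-46\right)\right) = -47346 - \left(2025 - 2116 - 1196\right) = -47346 - -1287 = -47346 + 1287 = -46059$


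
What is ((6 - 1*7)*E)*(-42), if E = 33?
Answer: 1386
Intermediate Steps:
((6 - 1*7)*E)*(-42) = ((6 - 1*7)*33)*(-42) = ((6 - 7)*33)*(-42) = -1*33*(-42) = -33*(-42) = 1386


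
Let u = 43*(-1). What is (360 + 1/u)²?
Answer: 239599441/1849 ≈ 1.2958e+5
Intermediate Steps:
u = -43
(360 + 1/u)² = (360 + 1/(-43))² = (360 - 1/43)² = (15479/43)² = 239599441/1849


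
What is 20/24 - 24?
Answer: -139/6 ≈ -23.167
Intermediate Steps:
20/24 - 24 = (1/24)*20 - 24 = 5/6 - 24 = -139/6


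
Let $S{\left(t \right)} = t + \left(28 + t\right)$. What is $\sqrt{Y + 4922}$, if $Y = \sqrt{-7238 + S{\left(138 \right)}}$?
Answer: $\sqrt{4922 + i \sqrt{6934}} \approx 70.159 + 0.5934 i$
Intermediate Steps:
$S{\left(t \right)} = 28 + 2 t$
$Y = i \sqrt{6934}$ ($Y = \sqrt{-7238 + \left(28 + 2 \cdot 138\right)} = \sqrt{-7238 + \left(28 + 276\right)} = \sqrt{-7238 + 304} = \sqrt{-6934} = i \sqrt{6934} \approx 83.271 i$)
$\sqrt{Y + 4922} = \sqrt{i \sqrt{6934} + 4922} = \sqrt{4922 + i \sqrt{6934}}$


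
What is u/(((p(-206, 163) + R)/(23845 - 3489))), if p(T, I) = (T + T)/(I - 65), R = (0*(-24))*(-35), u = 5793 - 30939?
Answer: 12540863412/103 ≈ 1.2176e+8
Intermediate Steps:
u = -25146
R = 0 (R = 0*(-35) = 0)
p(T, I) = 2*T/(-65 + I) (p(T, I) = (2*T)/(-65 + I) = 2*T/(-65 + I))
u/(((p(-206, 163) + R)/(23845 - 3489))) = -25146*(23845 - 3489)/(2*(-206)/(-65 + 163) + 0) = -25146*20356/(2*(-206)/98 + 0) = -25146*20356/(2*(-206)*(1/98) + 0) = -25146*20356/(-206/49 + 0) = -25146/((-206/49*1/20356)) = -25146/(-103/498722) = -25146*(-498722/103) = 12540863412/103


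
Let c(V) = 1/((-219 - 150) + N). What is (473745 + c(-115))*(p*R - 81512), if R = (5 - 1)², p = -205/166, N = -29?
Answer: -637973468636112/16517 ≈ -3.8625e+10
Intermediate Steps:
p = -205/166 (p = -205*1/166 = -205/166 ≈ -1.2349)
R = 16 (R = 4² = 16)
c(V) = -1/398 (c(V) = 1/((-219 - 150) - 29) = 1/(-369 - 29) = 1/(-398) = -1/398)
(473745 + c(-115))*(p*R - 81512) = (473745 - 1/398)*(-205/166*16 - 81512) = 188550509*(-1640/83 - 81512)/398 = (188550509/398)*(-6767136/83) = -637973468636112/16517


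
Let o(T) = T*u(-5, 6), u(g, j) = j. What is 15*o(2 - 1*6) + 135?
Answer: -225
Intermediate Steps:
o(T) = 6*T (o(T) = T*6 = 6*T)
15*o(2 - 1*6) + 135 = 15*(6*(2 - 1*6)) + 135 = 15*(6*(2 - 6)) + 135 = 15*(6*(-4)) + 135 = 15*(-24) + 135 = -360 + 135 = -225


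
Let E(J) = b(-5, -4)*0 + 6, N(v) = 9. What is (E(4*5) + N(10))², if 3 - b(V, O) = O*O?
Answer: 225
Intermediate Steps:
b(V, O) = 3 - O² (b(V, O) = 3 - O*O = 3 - O²)
E(J) = 6 (E(J) = (3 - 1*(-4)²)*0 + 6 = (3 - 1*16)*0 + 6 = (3 - 16)*0 + 6 = -13*0 + 6 = 0 + 6 = 6)
(E(4*5) + N(10))² = (6 + 9)² = 15² = 225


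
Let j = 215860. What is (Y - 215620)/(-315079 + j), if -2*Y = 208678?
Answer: 106653/33073 ≈ 3.2248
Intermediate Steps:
Y = -104339 (Y = -½*208678 = -104339)
(Y - 215620)/(-315079 + j) = (-104339 - 215620)/(-315079 + 215860) = -319959/(-99219) = -319959*(-1/99219) = 106653/33073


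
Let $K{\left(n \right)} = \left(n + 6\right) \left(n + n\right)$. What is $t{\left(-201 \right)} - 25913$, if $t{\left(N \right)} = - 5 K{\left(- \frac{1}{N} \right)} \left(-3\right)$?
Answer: $- \frac{348958301}{13467} \approx -25912.0$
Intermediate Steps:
$K{\left(n \right)} = 2 n \left(6 + n\right)$ ($K{\left(n \right)} = \left(6 + n\right) 2 n = 2 n \left(6 + n\right)$)
$t{\left(N \right)} = - \frac{30 \left(6 - \frac{1}{N}\right)}{N}$ ($t{\left(N \right)} = - 5 \cdot 2 \left(- \frac{1}{N}\right) \left(6 - \frac{1}{N}\right) \left(-3\right) = - 5 \left(- \frac{2 \left(6 - \frac{1}{N}\right)}{N}\right) \left(-3\right) = \frac{10 \left(6 - \frac{1}{N}\right)}{N} \left(-3\right) = - \frac{30 \left(6 - \frac{1}{N}\right)}{N}$)
$t{\left(-201 \right)} - 25913 = \frac{30 \left(1 - -1206\right)}{40401} - 25913 = 30 \cdot \frac{1}{40401} \left(1 + 1206\right) - 25913 = 30 \cdot \frac{1}{40401} \cdot 1207 - 25913 = \frac{12070}{13467} - 25913 = - \frac{348958301}{13467}$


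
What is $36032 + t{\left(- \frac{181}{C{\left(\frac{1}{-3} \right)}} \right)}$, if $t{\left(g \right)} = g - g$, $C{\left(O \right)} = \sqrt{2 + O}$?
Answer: $36032$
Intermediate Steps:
$t{\left(g \right)} = 0$
$36032 + t{\left(- \frac{181}{C{\left(\frac{1}{-3} \right)}} \right)} = 36032 + 0 = 36032$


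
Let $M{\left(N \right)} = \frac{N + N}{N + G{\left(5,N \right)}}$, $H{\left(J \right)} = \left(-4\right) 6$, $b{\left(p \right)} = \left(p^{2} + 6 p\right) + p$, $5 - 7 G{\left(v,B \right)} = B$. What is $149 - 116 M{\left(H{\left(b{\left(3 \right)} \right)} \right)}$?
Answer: $- \frac{18265}{139} \approx -131.4$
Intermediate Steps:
$G{\left(v,B \right)} = \frac{5}{7} - \frac{B}{7}$
$b{\left(p \right)} = p^{2} + 7 p$
$H{\left(J \right)} = -24$
$M{\left(N \right)} = \frac{2 N}{\frac{5}{7} + \frac{6 N}{7}}$ ($M{\left(N \right)} = \frac{N + N}{N - \left(- \frac{5}{7} + \frac{N}{7}\right)} = \frac{2 N}{\frac{5}{7} + \frac{6 N}{7}}$)
$149 - 116 M{\left(H{\left(b{\left(3 \right)} \right)} \right)} = 149 - 116 \cdot 14 \left(-24\right) \frac{1}{5 + 6 \left(-24\right)} = 149 - 116 \cdot 14 \left(-24\right) \frac{1}{5 - 144} = 149 - 116 \cdot 14 \left(-24\right) \frac{1}{-139} = 149 - 116 \cdot 14 \left(-24\right) \left(- \frac{1}{139}\right) = 149 - \frac{38976}{139} = - \frac{18265}{139}$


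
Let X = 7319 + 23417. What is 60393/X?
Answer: 60393/30736 ≈ 1.9649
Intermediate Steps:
X = 30736
60393/X = 60393/30736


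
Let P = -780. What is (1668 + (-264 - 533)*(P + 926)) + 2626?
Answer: -112068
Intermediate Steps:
(1668 + (-264 - 533)*(P + 926)) + 2626 = (1668 + (-264 - 533)*(-780 + 926)) + 2626 = (1668 - 797*146) + 2626 = (1668 - 116362) + 2626 = -114694 + 2626 = -112068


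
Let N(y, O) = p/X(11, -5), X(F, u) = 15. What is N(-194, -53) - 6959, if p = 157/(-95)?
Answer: -9916732/1425 ≈ -6959.1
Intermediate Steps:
p = -157/95 (p = 157*(-1/95) = -157/95 ≈ -1.6526)
N(y, O) = -157/1425 (N(y, O) = -157/95/15 = -157/95*1/15 = -157/1425)
N(-194, -53) - 6959 = -157/1425 - 6959 = -9916732/1425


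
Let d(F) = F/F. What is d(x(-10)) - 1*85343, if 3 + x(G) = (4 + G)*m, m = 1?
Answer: -85342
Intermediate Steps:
x(G) = 1 + G (x(G) = -3 + (4 + G)*1 = -3 + (4 + G) = 1 + G)
d(F) = 1
d(x(-10)) - 1*85343 = 1 - 1*85343 = 1 - 85343 = -85342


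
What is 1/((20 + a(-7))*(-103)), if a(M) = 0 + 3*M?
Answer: 1/103 ≈ 0.0097087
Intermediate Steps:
a(M) = 3*M
1/((20 + a(-7))*(-103)) = 1/((20 + 3*(-7))*(-103)) = 1/((20 - 21)*(-103)) = 1/(-1*(-103)) = 1/103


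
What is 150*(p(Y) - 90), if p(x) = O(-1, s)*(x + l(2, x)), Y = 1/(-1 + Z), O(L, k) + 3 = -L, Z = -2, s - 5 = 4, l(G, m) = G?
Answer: -14000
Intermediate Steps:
s = 9 (s = 5 + 4 = 9)
O(L, k) = -3 - L
Y = -⅓ (Y = 1/(-1 - 2) = 1/(-3) = -⅓ ≈ -0.33333)
p(x) = -4 - 2*x (p(x) = (-3 - 1*(-1))*(x + 2) = (-3 + 1)*(2 + x) = -2*(2 + x) = -4 - 2*x)
150*(p(Y) - 90) = 150*((-4 - 2*(-⅓)) - 90) = 150*((-4 + ⅔) - 90) = 150*(-10/3 - 90) = 150*(-280/3) = -14000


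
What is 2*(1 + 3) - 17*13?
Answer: -213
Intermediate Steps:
2*(1 + 3) - 17*13 = 2*4 - 1*221 = 8 - 221 = -213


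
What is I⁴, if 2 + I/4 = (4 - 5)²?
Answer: 256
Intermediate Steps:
I = -4 (I = -8 + 4*(4 - 5)² = -8 + 4*(-1)² = -8 + 4*1 = -8 + 4 = -4)
I⁴ = (-4)⁴ = 256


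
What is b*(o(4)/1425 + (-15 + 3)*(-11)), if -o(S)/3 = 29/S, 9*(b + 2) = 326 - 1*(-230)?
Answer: 67457399/8550 ≈ 7889.8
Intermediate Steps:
b = 538/9 (b = -2 + (326 - 1*(-230))/9 = -2 + (326 + 230)/9 = -2 + (⅑)*556 = -2 + 556/9 = 538/9 ≈ 59.778)
o(S) = -87/S
b*(o(4)/1425 + (-15 + 3)*(-11)) = 538*(-87/4/1425 + (-15 + 3)*(-11))/9 = 538*(-87*¼*(1/1425) - 12*(-11))/9 = 538*(-87/4*1/1425 + 132)/9 = 538*(-29/1900 + 132)/9 = (538/9)*(250771/1900) = 67457399/8550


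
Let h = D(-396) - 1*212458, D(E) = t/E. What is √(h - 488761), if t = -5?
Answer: I*√3054509909/66 ≈ 837.39*I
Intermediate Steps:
D(E) = -5/E
h = -84133363/396 (h = -5/(-396) - 1*212458 = -5*(-1/396) - 212458 = 5/396 - 212458 = -84133363/396 ≈ -2.1246e+5)
√(h - 488761) = √(-84133363/396 - 488761) = √(-277682719/396) = I*√3054509909/66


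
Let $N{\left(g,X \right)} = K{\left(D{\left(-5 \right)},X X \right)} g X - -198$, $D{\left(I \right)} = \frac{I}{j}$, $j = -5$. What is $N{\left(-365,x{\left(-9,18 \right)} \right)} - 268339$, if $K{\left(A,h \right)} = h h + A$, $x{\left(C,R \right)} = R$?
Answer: $-689967031$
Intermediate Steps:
$D{\left(I \right)} = - \frac{I}{5}$ ($D{\left(I \right)} = \frac{I}{-5} = I \left(- \frac{1}{5}\right) = - \frac{I}{5}$)
$K{\left(A,h \right)} = A + h^{2}$ ($K{\left(A,h \right)} = h^{2} + A = A + h^{2}$)
$N{\left(g,X \right)} = 198 + X g \left(1 + X^{4}\right)$ ($N{\left(g,X \right)} = \left(\left(- \frac{1}{5}\right) \left(-5\right) + \left(X X\right)^{2}\right) g X - -198 = \left(1 + \left(X^{2}\right)^{2}\right) g X + 198 = \left(1 + X^{4}\right) g X + 198 = g \left(1 + X^{4}\right) X + 198 = X g \left(1 + X^{4}\right) + 198 = 198 + X g \left(1 + X^{4}\right)$)
$N{\left(-365,x{\left(-9,18 \right)} \right)} - 268339 = \left(198 + 18 \left(-365\right) \left(1 + 18^{4}\right)\right) - 268339 = \left(198 + 18 \left(-365\right) \left(1 + 104976\right)\right) - 268339 = \left(198 + 18 \left(-365\right) 104977\right) - 268339 = \left(198 - 689698890\right) - 268339 = -689698692 - 268339 = -689967031$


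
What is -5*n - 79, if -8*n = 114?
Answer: -31/4 ≈ -7.7500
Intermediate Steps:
n = -57/4 (n = -⅛*114 = -57/4 ≈ -14.250)
-5*n - 79 = -5*(-57/4) - 79 = 285/4 - 79 = -31/4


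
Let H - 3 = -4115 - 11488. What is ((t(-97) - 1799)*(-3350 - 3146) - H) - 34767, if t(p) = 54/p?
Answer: 1132063073/97 ≈ 1.1671e+7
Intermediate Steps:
H = -15600 (H = 3 + (-4115 - 11488) = 3 - 15603 = -15600)
((t(-97) - 1799)*(-3350 - 3146) - H) - 34767 = ((54/(-97) - 1799)*(-3350 - 3146) - 1*(-15600)) - 34767 = ((54*(-1/97) - 1799)*(-6496) + 15600) - 34767 = ((-54/97 - 1799)*(-6496) + 15600) - 34767 = (-174557/97*(-6496) + 15600) - 34767 = (1133922272/97 + 15600) - 34767 = 1135435472/97 - 34767 = 1132063073/97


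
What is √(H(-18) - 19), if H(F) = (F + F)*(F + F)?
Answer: √1277 ≈ 35.735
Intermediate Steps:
H(F) = 4*F² (H(F) = (2*F)*(2*F) = 4*F²)
√(H(-18) - 19) = √(4*(-18)² - 19) = √(4*324 - 19) = √(1296 - 19) = √1277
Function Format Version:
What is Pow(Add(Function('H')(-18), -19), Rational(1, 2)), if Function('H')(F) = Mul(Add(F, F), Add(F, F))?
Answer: Pow(1277, Rational(1, 2)) ≈ 35.735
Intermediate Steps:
Function('H')(F) = Mul(4, Pow(F, 2)) (Function('H')(F) = Mul(Mul(2, F), Mul(2, F)) = Mul(4, Pow(F, 2)))
Pow(Add(Function('H')(-18), -19), Rational(1, 2)) = Pow(Add(Mul(4, Pow(-18, 2)), -19), Rational(1, 2)) = Pow(Add(Mul(4, 324), -19), Rational(1, 2)) = Pow(Add(1296, -19), Rational(1, 2)) = Pow(1277, Rational(1, 2))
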